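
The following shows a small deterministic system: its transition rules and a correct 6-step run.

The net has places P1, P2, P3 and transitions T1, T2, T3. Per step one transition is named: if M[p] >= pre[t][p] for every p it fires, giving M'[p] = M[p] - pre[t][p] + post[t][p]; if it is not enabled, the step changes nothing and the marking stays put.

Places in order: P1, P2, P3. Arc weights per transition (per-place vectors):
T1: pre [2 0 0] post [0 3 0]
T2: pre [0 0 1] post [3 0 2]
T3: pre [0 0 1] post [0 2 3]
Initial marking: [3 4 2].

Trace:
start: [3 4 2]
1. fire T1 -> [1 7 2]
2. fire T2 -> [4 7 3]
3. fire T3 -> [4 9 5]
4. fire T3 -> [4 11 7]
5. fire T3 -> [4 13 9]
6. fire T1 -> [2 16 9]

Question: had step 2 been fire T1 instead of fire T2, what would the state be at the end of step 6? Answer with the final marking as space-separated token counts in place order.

1 13 8

(re-executing from step 2 with the substitution; state before step 2: [1 7 2])
2. fire T1 -> [1 7 2]
3. fire T3 -> [1 9 4]
4. fire T3 -> [1 11 6]
5. fire T3 -> [1 13 8]
6. fire T1 -> [1 13 8]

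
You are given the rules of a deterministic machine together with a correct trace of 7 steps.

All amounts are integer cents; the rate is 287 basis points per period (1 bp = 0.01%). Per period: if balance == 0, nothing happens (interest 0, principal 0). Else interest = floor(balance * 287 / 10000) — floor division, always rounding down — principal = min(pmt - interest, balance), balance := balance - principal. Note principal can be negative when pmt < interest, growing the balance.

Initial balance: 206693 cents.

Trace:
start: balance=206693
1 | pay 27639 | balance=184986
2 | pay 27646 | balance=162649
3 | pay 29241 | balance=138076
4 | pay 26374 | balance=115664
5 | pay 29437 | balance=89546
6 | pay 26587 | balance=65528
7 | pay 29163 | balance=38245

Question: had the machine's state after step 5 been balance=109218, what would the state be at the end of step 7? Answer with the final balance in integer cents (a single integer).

state after step 5 := balance=109218
6 | pay 26587 | balance=85765
7 | pay 29163 | balance=59063

59063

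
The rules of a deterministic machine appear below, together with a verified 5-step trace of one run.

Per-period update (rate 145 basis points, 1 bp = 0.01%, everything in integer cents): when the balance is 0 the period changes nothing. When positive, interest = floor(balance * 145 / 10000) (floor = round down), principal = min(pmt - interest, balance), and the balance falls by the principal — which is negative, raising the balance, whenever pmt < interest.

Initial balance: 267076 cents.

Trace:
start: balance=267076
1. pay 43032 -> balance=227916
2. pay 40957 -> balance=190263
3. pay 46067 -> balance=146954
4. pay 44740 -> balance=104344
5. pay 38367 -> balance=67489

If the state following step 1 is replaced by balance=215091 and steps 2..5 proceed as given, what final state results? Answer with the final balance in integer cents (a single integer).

53905

state after step 1 := balance=215091
2. pay 40957 -> balance=177252
3. pay 46067 -> balance=133755
4. pay 44740 -> balance=90954
5. pay 38367 -> balance=53905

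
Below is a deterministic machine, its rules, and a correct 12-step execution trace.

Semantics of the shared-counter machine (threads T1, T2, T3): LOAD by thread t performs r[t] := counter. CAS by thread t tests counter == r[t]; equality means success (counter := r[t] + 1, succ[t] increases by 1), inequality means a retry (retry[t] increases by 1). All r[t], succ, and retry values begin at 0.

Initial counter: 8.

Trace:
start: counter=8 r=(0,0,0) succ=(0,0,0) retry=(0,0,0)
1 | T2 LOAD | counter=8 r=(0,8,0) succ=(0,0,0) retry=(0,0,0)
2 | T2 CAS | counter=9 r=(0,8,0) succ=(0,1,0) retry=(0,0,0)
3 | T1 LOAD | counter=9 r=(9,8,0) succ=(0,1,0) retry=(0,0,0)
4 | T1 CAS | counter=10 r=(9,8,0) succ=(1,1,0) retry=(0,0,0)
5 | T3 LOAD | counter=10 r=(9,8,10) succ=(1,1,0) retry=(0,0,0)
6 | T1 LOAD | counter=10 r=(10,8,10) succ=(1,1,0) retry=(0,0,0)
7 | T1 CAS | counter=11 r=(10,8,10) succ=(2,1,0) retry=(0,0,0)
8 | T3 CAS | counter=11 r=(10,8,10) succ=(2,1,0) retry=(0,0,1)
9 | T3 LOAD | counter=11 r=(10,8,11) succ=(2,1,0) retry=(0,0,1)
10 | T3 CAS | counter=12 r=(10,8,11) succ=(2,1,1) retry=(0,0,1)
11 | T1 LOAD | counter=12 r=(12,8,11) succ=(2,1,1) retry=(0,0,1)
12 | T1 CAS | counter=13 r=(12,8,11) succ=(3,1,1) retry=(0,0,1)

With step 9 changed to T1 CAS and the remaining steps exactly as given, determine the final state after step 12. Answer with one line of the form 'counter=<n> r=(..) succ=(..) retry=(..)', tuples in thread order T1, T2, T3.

counter=12 r=(11,8,10) succ=(3,1,0) retry=(1,0,2)

(re-executing from step 9 with the substitution; state before step 9: counter=11 r=(10,8,10) succ=(2,1,0) retry=(0,0,1))
9 | T1 CAS | counter=11 r=(10,8,10) succ=(2,1,0) retry=(1,0,1)
10 | T3 CAS | counter=11 r=(10,8,10) succ=(2,1,0) retry=(1,0,2)
11 | T1 LOAD | counter=11 r=(11,8,10) succ=(2,1,0) retry=(1,0,2)
12 | T1 CAS | counter=12 r=(11,8,10) succ=(3,1,0) retry=(1,0,2)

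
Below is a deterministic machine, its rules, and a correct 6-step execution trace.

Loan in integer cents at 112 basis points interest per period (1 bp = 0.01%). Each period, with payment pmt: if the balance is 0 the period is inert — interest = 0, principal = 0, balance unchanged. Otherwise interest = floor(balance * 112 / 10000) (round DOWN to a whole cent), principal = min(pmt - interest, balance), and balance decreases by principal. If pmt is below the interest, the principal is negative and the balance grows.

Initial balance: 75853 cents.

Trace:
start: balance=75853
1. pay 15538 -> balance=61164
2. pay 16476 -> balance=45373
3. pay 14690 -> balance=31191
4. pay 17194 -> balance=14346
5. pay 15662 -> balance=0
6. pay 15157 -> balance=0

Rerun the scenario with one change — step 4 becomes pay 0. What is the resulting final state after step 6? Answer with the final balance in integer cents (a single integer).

1255

(re-executing from step 4 with the substitution; state before step 4: balance=31191)
4. pay 0 -> balance=31540
5. pay 15662 -> balance=16231
6. pay 15157 -> balance=1255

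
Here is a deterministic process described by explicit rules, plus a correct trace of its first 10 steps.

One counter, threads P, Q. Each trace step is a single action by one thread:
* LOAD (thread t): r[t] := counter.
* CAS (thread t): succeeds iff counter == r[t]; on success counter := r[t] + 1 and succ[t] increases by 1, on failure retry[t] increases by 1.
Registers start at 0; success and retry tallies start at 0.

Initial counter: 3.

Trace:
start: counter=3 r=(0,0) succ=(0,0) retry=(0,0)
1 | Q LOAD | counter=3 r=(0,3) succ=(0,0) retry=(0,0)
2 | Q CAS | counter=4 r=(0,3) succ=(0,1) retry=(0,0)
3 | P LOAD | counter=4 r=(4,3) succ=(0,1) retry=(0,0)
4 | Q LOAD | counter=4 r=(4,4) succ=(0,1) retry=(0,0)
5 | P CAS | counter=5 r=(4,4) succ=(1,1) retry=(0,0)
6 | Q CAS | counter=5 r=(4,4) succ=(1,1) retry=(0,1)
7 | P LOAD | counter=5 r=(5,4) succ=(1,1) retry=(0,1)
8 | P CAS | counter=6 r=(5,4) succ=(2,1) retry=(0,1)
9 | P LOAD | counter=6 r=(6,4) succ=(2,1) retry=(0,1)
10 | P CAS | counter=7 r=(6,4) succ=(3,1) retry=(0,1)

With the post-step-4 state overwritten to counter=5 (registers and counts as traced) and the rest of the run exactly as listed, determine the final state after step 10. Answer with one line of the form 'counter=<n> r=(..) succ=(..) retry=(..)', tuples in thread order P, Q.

state after step 4 := counter=5 r=(4,4) succ=(0,1) retry=(0,0)
5 | P CAS | counter=5 r=(4,4) succ=(0,1) retry=(1,0)
6 | Q CAS | counter=5 r=(4,4) succ=(0,1) retry=(1,1)
7 | P LOAD | counter=5 r=(5,4) succ=(0,1) retry=(1,1)
8 | P CAS | counter=6 r=(5,4) succ=(1,1) retry=(1,1)
9 | P LOAD | counter=6 r=(6,4) succ=(1,1) retry=(1,1)
10 | P CAS | counter=7 r=(6,4) succ=(2,1) retry=(1,1)

counter=7 r=(6,4) succ=(2,1) retry=(1,1)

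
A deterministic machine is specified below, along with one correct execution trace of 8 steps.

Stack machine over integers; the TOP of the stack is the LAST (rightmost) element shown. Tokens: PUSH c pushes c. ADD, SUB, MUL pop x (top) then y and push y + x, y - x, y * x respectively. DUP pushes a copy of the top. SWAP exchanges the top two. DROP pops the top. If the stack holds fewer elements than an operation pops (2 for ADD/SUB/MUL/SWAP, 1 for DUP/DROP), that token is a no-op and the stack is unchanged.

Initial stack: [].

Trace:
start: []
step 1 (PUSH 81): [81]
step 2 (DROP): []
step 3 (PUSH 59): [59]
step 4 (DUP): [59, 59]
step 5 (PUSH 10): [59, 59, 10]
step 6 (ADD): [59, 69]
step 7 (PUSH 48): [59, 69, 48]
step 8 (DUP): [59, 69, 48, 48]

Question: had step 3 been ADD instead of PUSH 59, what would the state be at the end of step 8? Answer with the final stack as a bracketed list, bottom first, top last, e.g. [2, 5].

(re-executing from step 3 with the substitution; state before step 3: [])
step 3 (ADD): []
step 4 (DUP): []
step 5 (PUSH 10): [10]
step 6 (ADD): [10]
step 7 (PUSH 48): [10, 48]
step 8 (DUP): [10, 48, 48]

[10, 48, 48]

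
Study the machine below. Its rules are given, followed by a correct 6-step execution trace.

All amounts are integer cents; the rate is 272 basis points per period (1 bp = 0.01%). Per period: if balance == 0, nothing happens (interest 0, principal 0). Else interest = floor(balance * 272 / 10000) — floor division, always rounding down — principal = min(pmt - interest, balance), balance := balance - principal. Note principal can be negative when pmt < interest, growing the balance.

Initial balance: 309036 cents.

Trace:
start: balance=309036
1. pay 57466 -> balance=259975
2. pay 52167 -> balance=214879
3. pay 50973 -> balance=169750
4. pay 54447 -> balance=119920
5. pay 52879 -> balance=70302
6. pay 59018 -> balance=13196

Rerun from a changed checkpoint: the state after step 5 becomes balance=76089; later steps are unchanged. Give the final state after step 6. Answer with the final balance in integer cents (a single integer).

19140

state after step 5 := balance=76089
6. pay 59018 -> balance=19140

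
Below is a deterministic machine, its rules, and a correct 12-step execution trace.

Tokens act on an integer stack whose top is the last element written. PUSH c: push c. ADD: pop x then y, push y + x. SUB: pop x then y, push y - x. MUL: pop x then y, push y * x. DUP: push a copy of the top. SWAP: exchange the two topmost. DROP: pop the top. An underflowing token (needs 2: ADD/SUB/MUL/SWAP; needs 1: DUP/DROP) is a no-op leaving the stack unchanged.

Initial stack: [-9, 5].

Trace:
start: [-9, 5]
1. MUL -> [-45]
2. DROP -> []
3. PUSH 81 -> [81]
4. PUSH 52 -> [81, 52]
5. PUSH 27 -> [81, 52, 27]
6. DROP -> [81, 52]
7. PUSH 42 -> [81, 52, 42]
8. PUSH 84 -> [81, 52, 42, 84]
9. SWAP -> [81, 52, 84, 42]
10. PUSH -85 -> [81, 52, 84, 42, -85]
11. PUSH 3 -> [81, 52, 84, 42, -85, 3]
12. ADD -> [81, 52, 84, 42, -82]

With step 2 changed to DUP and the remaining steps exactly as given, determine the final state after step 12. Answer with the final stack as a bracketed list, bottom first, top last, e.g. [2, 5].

[-45, -45, 81, 52, 84, 42, -82]

(re-executing from step 2 with the substitution; state before step 2: [-45])
2. DUP -> [-45, -45]
3. PUSH 81 -> [-45, -45, 81]
4. PUSH 52 -> [-45, -45, 81, 52]
5. PUSH 27 -> [-45, -45, 81, 52, 27]
6. DROP -> [-45, -45, 81, 52]
7. PUSH 42 -> [-45, -45, 81, 52, 42]
8. PUSH 84 -> [-45, -45, 81, 52, 42, 84]
9. SWAP -> [-45, -45, 81, 52, 84, 42]
10. PUSH -85 -> [-45, -45, 81, 52, 84, 42, -85]
11. PUSH 3 -> [-45, -45, 81, 52, 84, 42, -85, 3]
12. ADD -> [-45, -45, 81, 52, 84, 42, -82]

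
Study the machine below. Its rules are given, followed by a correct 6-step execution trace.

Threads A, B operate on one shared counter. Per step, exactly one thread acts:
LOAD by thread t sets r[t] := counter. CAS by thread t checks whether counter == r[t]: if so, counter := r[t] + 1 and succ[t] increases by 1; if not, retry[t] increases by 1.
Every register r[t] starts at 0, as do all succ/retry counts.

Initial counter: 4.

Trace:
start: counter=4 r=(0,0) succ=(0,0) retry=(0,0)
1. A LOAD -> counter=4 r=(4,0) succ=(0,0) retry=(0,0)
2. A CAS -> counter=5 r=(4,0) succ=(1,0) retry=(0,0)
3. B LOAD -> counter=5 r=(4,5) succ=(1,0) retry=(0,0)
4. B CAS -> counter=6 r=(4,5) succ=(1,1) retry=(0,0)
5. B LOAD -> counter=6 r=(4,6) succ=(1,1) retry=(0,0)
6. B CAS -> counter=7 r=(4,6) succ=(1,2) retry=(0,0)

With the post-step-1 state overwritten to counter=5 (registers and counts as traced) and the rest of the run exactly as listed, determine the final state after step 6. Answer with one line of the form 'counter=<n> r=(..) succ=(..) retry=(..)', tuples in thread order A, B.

counter=7 r=(4,6) succ=(0,2) retry=(1,0)

state after step 1 := counter=5 r=(4,0) succ=(0,0) retry=(0,0)
2. A CAS -> counter=5 r=(4,0) succ=(0,0) retry=(1,0)
3. B LOAD -> counter=5 r=(4,5) succ=(0,0) retry=(1,0)
4. B CAS -> counter=6 r=(4,5) succ=(0,1) retry=(1,0)
5. B LOAD -> counter=6 r=(4,6) succ=(0,1) retry=(1,0)
6. B CAS -> counter=7 r=(4,6) succ=(0,2) retry=(1,0)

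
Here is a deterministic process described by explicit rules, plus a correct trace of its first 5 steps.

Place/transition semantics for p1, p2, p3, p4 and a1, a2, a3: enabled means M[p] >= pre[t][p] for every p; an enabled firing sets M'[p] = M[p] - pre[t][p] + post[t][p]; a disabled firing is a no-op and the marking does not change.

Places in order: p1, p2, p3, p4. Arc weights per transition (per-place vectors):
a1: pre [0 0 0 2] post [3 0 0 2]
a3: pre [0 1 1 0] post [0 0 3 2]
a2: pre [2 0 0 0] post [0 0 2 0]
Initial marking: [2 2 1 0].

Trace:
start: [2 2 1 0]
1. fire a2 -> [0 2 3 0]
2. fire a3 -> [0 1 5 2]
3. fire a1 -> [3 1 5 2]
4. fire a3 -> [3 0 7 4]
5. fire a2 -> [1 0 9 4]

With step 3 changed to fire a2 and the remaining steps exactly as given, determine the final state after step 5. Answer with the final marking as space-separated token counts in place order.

0 0 7 4

(re-executing from step 3 with the substitution; state before step 3: [0 1 5 2])
3. fire a2 -> [0 1 5 2]
4. fire a3 -> [0 0 7 4]
5. fire a2 -> [0 0 7 4]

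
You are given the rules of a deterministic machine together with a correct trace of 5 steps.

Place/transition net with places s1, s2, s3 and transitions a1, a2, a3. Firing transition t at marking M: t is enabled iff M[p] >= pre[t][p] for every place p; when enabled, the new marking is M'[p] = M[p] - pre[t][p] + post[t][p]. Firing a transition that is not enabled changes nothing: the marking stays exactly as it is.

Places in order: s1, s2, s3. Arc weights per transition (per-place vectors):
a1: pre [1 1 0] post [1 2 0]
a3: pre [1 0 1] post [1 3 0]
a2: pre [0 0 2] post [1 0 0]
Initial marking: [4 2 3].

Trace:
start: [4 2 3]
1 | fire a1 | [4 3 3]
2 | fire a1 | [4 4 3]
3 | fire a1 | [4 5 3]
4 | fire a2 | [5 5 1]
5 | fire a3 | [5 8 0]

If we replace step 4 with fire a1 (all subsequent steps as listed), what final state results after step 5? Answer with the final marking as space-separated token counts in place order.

(re-executing from step 4 with the substitution; state before step 4: [4 5 3])
4 | fire a1 | [4 6 3]
5 | fire a3 | [4 9 2]

4 9 2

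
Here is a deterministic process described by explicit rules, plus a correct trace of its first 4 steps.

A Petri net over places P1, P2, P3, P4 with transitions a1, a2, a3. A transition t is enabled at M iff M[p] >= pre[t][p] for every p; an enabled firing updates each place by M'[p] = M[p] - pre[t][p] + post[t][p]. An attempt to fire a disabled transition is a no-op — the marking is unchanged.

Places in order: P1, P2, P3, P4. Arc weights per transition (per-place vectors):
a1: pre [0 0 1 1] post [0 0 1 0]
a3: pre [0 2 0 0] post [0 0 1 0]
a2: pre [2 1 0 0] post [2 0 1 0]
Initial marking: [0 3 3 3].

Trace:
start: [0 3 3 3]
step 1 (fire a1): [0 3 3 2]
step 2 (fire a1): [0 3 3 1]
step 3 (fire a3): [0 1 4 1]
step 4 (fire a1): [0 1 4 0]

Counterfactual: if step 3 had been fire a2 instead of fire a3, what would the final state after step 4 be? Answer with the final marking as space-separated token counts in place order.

(re-executing from step 3 with the substitution; state before step 3: [0 3 3 1])
step 3 (fire a2): [0 3 3 1]
step 4 (fire a1): [0 3 3 0]

0 3 3 0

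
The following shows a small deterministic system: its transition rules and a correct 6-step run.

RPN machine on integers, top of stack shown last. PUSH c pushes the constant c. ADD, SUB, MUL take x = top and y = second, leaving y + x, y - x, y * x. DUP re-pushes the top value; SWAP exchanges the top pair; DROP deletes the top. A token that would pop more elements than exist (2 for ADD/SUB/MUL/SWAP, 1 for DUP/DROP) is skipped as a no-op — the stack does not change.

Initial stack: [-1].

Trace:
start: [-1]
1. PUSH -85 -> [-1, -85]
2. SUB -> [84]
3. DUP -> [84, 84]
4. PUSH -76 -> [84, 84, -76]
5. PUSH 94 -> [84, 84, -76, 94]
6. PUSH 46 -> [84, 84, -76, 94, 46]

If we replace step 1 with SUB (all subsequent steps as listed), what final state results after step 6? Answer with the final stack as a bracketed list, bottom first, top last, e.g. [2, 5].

(re-executing from step 1 with the substitution; state before step 1: [-1])
1. SUB -> [-1]
2. SUB -> [-1]
3. DUP -> [-1, -1]
4. PUSH -76 -> [-1, -1, -76]
5. PUSH 94 -> [-1, -1, -76, 94]
6. PUSH 46 -> [-1, -1, -76, 94, 46]

[-1, -1, -76, 94, 46]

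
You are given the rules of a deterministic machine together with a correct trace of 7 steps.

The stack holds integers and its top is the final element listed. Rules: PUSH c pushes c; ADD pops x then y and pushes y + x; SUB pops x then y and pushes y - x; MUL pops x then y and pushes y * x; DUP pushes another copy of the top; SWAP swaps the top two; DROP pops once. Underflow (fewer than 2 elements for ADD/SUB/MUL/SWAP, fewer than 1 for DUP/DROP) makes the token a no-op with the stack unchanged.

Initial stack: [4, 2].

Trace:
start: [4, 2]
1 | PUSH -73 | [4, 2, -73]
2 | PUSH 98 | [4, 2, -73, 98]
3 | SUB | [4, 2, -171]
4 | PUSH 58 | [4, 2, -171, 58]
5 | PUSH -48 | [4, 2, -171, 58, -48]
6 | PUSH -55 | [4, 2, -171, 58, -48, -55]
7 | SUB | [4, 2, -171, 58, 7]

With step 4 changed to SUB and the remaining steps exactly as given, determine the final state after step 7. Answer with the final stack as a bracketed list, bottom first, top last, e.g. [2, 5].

[4, 173, 7]

(re-executing from step 4 with the substitution; state before step 4: [4, 2, -171])
4 | SUB | [4, 173]
5 | PUSH -48 | [4, 173, -48]
6 | PUSH -55 | [4, 173, -48, -55]
7 | SUB | [4, 173, 7]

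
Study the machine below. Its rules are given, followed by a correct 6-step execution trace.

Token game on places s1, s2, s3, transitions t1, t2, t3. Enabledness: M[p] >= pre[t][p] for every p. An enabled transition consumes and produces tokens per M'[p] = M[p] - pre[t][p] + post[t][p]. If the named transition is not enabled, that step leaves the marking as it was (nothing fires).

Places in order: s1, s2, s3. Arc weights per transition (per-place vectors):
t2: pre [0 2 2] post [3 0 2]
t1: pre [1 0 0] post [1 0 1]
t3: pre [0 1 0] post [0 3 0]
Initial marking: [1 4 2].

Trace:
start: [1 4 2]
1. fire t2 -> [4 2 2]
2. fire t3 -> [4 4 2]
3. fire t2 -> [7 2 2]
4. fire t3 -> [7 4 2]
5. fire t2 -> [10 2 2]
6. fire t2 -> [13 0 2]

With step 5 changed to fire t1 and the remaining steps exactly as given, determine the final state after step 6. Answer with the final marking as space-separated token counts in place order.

(re-executing from step 5 with the substitution; state before step 5: [7 4 2])
5. fire t1 -> [7 4 3]
6. fire t2 -> [10 2 3]

10 2 3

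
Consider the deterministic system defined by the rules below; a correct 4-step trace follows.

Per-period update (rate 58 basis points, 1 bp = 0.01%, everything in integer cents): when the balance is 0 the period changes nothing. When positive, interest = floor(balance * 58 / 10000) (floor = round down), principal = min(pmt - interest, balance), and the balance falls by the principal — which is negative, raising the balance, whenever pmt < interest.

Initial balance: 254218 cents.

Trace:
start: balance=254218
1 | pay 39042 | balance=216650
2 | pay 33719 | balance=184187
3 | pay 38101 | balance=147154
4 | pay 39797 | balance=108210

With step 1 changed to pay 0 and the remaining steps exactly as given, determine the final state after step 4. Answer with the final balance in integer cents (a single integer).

(re-executing from step 1 with the substitution; state before step 1: balance=254218)
1 | pay 0 | balance=255692
2 | pay 33719 | balance=223456
3 | pay 38101 | balance=186651
4 | pay 39797 | balance=147936

147936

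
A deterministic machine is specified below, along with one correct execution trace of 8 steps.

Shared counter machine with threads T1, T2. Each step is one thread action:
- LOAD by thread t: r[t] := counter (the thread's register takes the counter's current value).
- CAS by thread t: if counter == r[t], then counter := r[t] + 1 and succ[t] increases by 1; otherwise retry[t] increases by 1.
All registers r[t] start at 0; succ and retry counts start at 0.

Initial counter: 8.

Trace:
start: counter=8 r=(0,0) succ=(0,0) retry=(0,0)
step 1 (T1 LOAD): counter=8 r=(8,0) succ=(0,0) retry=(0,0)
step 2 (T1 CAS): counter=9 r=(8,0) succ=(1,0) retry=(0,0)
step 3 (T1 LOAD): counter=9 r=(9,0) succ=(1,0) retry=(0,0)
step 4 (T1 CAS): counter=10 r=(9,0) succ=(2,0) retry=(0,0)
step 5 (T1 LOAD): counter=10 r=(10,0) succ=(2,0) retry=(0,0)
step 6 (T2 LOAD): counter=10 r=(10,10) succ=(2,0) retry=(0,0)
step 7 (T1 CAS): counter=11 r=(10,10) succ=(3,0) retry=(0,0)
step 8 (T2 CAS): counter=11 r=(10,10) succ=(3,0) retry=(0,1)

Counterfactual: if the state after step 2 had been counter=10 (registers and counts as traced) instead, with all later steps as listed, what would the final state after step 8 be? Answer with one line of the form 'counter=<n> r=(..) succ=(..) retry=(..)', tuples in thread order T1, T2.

counter=12 r=(11,11) succ=(3,0) retry=(0,1)

state after step 2 := counter=10 r=(8,0) succ=(1,0) retry=(0,0)
step 3 (T1 LOAD): counter=10 r=(10,0) succ=(1,0) retry=(0,0)
step 4 (T1 CAS): counter=11 r=(10,0) succ=(2,0) retry=(0,0)
step 5 (T1 LOAD): counter=11 r=(11,0) succ=(2,0) retry=(0,0)
step 6 (T2 LOAD): counter=11 r=(11,11) succ=(2,0) retry=(0,0)
step 7 (T1 CAS): counter=12 r=(11,11) succ=(3,0) retry=(0,0)
step 8 (T2 CAS): counter=12 r=(11,11) succ=(3,0) retry=(0,1)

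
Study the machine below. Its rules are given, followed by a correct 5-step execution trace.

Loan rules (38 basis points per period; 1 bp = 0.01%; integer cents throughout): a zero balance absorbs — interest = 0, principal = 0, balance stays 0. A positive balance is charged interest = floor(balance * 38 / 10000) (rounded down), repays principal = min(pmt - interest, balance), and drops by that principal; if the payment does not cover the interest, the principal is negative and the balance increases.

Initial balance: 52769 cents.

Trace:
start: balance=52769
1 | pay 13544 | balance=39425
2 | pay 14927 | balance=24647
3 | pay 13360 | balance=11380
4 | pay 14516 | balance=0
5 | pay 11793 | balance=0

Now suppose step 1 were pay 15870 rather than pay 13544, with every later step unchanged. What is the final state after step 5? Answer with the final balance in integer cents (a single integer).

(re-executing from step 1 with the substitution; state before step 1: balance=52769)
1 | pay 15870 | balance=37099
2 | pay 14927 | balance=22312
3 | pay 13360 | balance=9036
4 | pay 14516 | balance=0
5 | pay 11793 | balance=0

0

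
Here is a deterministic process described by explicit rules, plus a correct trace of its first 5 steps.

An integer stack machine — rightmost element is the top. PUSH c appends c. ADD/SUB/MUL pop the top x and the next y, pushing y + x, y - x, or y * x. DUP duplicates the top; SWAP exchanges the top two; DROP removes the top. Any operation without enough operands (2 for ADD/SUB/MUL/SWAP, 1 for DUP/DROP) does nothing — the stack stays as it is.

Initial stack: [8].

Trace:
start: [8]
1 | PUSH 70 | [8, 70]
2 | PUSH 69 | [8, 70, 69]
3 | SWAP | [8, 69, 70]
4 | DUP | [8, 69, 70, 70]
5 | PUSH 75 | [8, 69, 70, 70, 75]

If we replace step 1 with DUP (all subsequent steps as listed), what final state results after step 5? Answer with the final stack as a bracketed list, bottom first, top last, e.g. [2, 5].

(re-executing from step 1 with the substitution; state before step 1: [8])
1 | DUP | [8, 8]
2 | PUSH 69 | [8, 8, 69]
3 | SWAP | [8, 69, 8]
4 | DUP | [8, 69, 8, 8]
5 | PUSH 75 | [8, 69, 8, 8, 75]

[8, 69, 8, 8, 75]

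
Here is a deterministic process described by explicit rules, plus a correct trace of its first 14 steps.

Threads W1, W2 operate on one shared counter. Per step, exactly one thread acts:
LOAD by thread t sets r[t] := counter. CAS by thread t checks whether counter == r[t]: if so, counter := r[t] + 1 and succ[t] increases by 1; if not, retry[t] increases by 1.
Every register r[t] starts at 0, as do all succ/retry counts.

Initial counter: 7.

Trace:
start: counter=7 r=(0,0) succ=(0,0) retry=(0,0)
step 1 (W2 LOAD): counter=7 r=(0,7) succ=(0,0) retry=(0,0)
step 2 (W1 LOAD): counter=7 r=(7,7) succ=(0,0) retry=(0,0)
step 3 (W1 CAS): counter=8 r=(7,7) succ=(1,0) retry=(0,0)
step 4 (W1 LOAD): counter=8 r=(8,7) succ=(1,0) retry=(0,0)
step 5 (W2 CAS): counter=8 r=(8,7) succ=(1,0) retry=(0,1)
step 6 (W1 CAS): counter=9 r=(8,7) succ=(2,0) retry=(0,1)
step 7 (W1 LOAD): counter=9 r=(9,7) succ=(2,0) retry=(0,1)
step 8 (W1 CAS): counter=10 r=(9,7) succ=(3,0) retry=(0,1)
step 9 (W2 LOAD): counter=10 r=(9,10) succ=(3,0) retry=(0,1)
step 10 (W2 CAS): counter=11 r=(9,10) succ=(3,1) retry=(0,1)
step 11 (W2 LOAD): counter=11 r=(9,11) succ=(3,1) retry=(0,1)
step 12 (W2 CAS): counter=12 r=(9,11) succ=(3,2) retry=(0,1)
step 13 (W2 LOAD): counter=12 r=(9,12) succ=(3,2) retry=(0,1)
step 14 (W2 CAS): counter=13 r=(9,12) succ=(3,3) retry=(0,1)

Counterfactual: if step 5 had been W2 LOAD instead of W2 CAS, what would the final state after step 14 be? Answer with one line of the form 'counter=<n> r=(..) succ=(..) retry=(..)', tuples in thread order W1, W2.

(re-executing from step 5 with the substitution; state before step 5: counter=8 r=(8,7) succ=(1,0) retry=(0,0))
step 5 (W2 LOAD): counter=8 r=(8,8) succ=(1,0) retry=(0,0)
step 6 (W1 CAS): counter=9 r=(8,8) succ=(2,0) retry=(0,0)
step 7 (W1 LOAD): counter=9 r=(9,8) succ=(2,0) retry=(0,0)
step 8 (W1 CAS): counter=10 r=(9,8) succ=(3,0) retry=(0,0)
step 9 (W2 LOAD): counter=10 r=(9,10) succ=(3,0) retry=(0,0)
step 10 (W2 CAS): counter=11 r=(9,10) succ=(3,1) retry=(0,0)
step 11 (W2 LOAD): counter=11 r=(9,11) succ=(3,1) retry=(0,0)
step 12 (W2 CAS): counter=12 r=(9,11) succ=(3,2) retry=(0,0)
step 13 (W2 LOAD): counter=12 r=(9,12) succ=(3,2) retry=(0,0)
step 14 (W2 CAS): counter=13 r=(9,12) succ=(3,3) retry=(0,0)

counter=13 r=(9,12) succ=(3,3) retry=(0,0)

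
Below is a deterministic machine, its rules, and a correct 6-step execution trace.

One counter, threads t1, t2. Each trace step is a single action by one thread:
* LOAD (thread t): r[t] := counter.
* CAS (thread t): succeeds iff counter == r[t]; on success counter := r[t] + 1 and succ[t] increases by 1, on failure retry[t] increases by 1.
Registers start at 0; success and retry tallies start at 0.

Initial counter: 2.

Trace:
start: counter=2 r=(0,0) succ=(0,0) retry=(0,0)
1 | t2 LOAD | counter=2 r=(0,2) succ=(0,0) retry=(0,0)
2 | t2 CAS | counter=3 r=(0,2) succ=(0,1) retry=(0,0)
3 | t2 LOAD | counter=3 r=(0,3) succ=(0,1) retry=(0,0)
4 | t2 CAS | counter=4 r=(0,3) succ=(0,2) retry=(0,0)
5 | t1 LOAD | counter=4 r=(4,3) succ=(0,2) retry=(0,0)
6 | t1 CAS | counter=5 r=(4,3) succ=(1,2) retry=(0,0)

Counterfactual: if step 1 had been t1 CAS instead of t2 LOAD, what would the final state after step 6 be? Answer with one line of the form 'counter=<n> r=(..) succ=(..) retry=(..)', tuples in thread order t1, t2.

(re-executing from step 1 with the substitution; state before step 1: counter=2 r=(0,0) succ=(0,0) retry=(0,0))
1 | t1 CAS | counter=2 r=(0,0) succ=(0,0) retry=(1,0)
2 | t2 CAS | counter=2 r=(0,0) succ=(0,0) retry=(1,1)
3 | t2 LOAD | counter=2 r=(0,2) succ=(0,0) retry=(1,1)
4 | t2 CAS | counter=3 r=(0,2) succ=(0,1) retry=(1,1)
5 | t1 LOAD | counter=3 r=(3,2) succ=(0,1) retry=(1,1)
6 | t1 CAS | counter=4 r=(3,2) succ=(1,1) retry=(1,1)

counter=4 r=(3,2) succ=(1,1) retry=(1,1)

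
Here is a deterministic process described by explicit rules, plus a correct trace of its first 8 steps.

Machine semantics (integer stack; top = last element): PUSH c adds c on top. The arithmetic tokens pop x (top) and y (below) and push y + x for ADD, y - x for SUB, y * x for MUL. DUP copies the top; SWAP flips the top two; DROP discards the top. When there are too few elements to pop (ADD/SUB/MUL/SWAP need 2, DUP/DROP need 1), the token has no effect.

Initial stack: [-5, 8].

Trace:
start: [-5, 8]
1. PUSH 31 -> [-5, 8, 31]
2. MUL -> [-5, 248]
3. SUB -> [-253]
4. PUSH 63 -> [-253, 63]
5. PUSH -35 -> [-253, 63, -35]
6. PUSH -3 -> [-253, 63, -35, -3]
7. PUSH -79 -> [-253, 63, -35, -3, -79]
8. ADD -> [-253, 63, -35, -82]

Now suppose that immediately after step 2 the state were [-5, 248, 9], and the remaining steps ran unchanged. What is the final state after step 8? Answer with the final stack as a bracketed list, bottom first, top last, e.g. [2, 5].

[-5, 239, 63, -35, -82]

state after step 2 := [-5, 248, 9]
3. SUB -> [-5, 239]
4. PUSH 63 -> [-5, 239, 63]
5. PUSH -35 -> [-5, 239, 63, -35]
6. PUSH -3 -> [-5, 239, 63, -35, -3]
7. PUSH -79 -> [-5, 239, 63, -35, -3, -79]
8. ADD -> [-5, 239, 63, -35, -82]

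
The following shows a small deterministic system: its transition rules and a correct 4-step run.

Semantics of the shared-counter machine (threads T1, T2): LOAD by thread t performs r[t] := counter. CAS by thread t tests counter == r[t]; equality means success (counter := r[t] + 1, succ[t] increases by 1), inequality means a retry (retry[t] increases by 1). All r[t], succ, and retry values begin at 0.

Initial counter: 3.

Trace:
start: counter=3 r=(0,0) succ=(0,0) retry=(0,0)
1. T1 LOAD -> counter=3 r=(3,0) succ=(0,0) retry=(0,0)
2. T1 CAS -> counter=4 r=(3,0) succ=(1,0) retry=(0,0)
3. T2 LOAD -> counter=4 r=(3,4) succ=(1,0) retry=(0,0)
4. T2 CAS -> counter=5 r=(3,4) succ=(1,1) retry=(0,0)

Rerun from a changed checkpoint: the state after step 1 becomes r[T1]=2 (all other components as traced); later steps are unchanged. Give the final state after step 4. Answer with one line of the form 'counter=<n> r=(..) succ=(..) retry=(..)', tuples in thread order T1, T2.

counter=4 r=(2,3) succ=(0,1) retry=(1,0)

state after step 1 := counter=3 r=(2,0) succ=(0,0) retry=(0,0)
2. T1 CAS -> counter=3 r=(2,0) succ=(0,0) retry=(1,0)
3. T2 LOAD -> counter=3 r=(2,3) succ=(0,0) retry=(1,0)
4. T2 CAS -> counter=4 r=(2,3) succ=(0,1) retry=(1,0)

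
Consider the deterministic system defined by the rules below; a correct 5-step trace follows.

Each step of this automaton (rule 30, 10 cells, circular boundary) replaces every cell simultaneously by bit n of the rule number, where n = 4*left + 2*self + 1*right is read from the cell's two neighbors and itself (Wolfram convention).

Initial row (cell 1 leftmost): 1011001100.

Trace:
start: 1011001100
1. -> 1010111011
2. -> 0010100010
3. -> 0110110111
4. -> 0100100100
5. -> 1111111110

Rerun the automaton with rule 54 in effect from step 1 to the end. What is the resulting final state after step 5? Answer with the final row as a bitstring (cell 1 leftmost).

0000110000

(re-executing steps 1..5 under rule 54; state before step 1: 1011001100)
1. -> 1100110011
2. -> 0011001100
3. -> 0100110010
4. -> 1111001111
5. -> 0000110000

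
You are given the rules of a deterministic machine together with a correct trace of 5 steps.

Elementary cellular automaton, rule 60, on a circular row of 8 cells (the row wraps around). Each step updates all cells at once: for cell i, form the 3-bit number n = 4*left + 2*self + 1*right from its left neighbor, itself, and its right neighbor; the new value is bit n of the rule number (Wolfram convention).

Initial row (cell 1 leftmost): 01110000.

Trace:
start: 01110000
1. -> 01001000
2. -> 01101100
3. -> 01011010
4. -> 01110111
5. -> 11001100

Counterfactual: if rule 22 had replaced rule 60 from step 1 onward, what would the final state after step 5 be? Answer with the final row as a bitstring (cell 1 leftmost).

(re-executing steps 1..5 under rule 22; state before step 1: 01110000)
1. -> 10001000
2. -> 11011101
3. -> 00000000
4. -> 00000000
5. -> 00000000

00000000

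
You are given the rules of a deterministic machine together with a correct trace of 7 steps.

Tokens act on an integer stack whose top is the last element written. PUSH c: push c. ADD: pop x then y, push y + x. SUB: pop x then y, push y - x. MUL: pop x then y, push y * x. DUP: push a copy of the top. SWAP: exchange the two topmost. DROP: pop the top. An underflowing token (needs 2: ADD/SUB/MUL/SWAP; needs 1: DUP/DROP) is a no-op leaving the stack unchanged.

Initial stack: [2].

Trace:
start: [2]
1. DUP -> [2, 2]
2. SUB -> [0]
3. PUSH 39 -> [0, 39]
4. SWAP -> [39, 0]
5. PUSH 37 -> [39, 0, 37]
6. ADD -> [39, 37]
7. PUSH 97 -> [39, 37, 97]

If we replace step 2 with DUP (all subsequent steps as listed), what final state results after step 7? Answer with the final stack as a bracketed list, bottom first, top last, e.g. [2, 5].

(re-executing from step 2 with the substitution; state before step 2: [2, 2])
2. DUP -> [2, 2, 2]
3. PUSH 39 -> [2, 2, 2, 39]
4. SWAP -> [2, 2, 39, 2]
5. PUSH 37 -> [2, 2, 39, 2, 37]
6. ADD -> [2, 2, 39, 39]
7. PUSH 97 -> [2, 2, 39, 39, 97]

[2, 2, 39, 39, 97]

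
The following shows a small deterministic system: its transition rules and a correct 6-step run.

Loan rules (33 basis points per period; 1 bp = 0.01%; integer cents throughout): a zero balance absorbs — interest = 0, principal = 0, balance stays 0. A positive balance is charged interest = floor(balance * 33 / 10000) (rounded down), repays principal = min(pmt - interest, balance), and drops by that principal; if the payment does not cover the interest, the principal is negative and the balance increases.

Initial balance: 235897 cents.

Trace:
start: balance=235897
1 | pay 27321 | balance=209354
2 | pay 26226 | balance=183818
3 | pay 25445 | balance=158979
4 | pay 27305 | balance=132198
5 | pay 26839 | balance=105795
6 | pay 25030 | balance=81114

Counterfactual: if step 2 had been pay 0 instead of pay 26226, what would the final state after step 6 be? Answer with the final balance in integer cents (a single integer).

107688

(re-executing from step 2 with the substitution; state before step 2: balance=209354)
2 | pay 0 | balance=210044
3 | pay 25445 | balance=185292
4 | pay 27305 | balance=158598
5 | pay 26839 | balance=132282
6 | pay 25030 | balance=107688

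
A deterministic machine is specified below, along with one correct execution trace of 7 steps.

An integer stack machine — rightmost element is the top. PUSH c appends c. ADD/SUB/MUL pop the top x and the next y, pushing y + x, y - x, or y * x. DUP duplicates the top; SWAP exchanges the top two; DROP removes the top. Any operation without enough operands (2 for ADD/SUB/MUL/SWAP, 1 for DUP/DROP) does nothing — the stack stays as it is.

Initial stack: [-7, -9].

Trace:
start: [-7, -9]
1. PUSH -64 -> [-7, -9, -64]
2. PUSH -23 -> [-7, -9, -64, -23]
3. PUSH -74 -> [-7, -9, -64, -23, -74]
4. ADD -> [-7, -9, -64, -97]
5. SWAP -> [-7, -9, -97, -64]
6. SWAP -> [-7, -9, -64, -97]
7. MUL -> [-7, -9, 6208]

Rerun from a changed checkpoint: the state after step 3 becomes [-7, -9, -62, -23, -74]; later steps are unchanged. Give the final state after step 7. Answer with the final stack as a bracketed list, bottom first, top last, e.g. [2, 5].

[-7, -9, 6014]

state after step 3 := [-7, -9, -62, -23, -74]
4. ADD -> [-7, -9, -62, -97]
5. SWAP -> [-7, -9, -97, -62]
6. SWAP -> [-7, -9, -62, -97]
7. MUL -> [-7, -9, 6014]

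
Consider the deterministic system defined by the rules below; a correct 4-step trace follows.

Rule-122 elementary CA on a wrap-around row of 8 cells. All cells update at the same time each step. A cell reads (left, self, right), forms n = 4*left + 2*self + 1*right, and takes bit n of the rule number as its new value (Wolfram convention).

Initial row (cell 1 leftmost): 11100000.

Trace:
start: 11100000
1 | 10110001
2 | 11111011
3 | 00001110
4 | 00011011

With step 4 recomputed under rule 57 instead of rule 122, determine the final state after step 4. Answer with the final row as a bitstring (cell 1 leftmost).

11101001

(re-executing step 4 under rule 57; state before step 4: 00001110)
4 | 11101001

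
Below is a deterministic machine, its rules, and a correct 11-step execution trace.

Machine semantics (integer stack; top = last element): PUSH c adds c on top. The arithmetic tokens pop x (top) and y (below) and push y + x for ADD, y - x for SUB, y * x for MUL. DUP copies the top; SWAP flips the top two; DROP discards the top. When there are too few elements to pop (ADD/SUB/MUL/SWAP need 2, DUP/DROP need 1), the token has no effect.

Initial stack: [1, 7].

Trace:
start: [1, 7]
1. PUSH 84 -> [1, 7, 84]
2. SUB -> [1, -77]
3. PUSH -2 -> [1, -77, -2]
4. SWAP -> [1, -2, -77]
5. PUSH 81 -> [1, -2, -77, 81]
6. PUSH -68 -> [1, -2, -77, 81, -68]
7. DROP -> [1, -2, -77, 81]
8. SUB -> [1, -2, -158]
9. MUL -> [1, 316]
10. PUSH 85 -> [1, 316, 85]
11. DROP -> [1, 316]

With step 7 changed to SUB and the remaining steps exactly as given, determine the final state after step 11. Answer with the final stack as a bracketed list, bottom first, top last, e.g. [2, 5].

[1, 452]

(re-executing from step 7 with the substitution; state before step 7: [1, -2, -77, 81, -68])
7. SUB -> [1, -2, -77, 149]
8. SUB -> [1, -2, -226]
9. MUL -> [1, 452]
10. PUSH 85 -> [1, 452, 85]
11. DROP -> [1, 452]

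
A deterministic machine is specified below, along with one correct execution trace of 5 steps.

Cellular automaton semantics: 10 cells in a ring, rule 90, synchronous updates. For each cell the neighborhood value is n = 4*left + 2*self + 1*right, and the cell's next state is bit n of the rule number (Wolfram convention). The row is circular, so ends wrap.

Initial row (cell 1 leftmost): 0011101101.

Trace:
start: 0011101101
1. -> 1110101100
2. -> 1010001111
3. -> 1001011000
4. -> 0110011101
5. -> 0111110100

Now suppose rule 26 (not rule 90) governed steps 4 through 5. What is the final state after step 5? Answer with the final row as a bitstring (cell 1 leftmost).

(re-executing steps 4..5 under rule 26; state before step 4: 1001011000)
4. -> 0110010101
5. -> 0101100000

0101100000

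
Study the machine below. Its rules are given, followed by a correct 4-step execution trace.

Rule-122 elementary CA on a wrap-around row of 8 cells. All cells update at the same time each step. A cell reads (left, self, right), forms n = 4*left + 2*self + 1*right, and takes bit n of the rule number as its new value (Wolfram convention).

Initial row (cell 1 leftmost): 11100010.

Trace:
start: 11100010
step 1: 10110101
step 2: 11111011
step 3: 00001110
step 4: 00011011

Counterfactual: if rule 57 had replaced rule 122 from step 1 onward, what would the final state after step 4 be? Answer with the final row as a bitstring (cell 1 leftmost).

(re-executing steps 1..4 under rule 57; state before step 1: 11100010)
step 1: 10011001
step 2: 01010101
step 3: 10101010
step 4: 01010101

01010101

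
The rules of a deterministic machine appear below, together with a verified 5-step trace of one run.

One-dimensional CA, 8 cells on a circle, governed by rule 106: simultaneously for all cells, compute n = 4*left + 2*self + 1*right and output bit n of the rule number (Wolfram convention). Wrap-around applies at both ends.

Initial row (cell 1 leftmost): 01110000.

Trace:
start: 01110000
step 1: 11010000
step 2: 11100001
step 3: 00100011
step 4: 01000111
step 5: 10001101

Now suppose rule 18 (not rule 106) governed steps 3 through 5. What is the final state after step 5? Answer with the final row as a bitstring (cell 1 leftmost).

(re-executing steps 3..5 under rule 18; state before step 3: 11100001)
step 3: 00010010
step 4: 00101101
step 5: 11000000

11000000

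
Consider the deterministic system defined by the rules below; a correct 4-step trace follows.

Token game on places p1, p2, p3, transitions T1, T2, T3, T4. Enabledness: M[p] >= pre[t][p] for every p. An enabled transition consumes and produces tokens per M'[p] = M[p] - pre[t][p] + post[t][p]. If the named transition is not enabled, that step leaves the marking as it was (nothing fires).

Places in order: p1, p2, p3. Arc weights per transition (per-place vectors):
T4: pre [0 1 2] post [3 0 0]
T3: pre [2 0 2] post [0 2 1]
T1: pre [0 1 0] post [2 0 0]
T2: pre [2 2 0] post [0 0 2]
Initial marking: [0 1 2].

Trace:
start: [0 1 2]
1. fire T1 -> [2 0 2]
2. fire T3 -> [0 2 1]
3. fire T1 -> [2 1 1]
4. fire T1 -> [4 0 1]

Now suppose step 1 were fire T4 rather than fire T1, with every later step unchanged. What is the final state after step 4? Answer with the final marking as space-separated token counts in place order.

(re-executing from step 1 with the substitution; state before step 1: [0 1 2])
1. fire T4 -> [3 0 0]
2. fire T3 -> [3 0 0]
3. fire T1 -> [3 0 0]
4. fire T1 -> [3 0 0]

3 0 0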